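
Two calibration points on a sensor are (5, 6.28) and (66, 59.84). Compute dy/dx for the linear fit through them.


slope = (y2 - y1) / (x2 - x1)
= (59.84 - 6.28) / (66 - 5)
= 53.5600 / 61
= 0.8780

0.8780


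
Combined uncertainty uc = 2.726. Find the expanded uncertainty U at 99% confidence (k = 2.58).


U = k * uc
U = 2.58 * 2.726
U = 7.0331

7.0331


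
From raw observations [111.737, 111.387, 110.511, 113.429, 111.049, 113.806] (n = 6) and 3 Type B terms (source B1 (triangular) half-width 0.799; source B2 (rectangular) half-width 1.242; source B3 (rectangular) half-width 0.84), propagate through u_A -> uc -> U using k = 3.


mean = (111.737 + 111.387 + 110.511 + 113.429 + 111.049 + 113.806) / 6 = 111.9865
s = sqrt(sum((x - mean)^2)/(n-1)) = 1.3318441
u_A = s / sqrt(n) = 1.3318441 / sqrt(6) = 0.54372308
u_B1 = 0.799 / sqrt(6) = 0.32619038
u_B2 = 1.242 / sqrt(3) = 0.71706903
u_B3 = 0.84 / sqrt(3) = 0.48497423
uc = sqrt(0.54372308^2 + 0.32619038^2 + 0.71706903^2 + 0.48497423^2) = 1.0730438
U = k * uc = 3 * 1.0730438
U = 3.2191

3.2191


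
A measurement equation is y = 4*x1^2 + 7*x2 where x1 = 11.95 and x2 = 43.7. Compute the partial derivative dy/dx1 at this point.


y = 4*x1^2 + 7*x2
dy/dx1 = 2*4*x1
Evaluate at x1 = 11.95: c1 = 8 * 11.95
c1 = 95.6000

95.6000


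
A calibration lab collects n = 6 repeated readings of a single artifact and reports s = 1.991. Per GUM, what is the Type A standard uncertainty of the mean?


u_A = s / sqrt(n)
u_A = 1.991 / sqrt(6)
u_A = 1.991 / 2.4494897
u_A = 0.8128

0.8128


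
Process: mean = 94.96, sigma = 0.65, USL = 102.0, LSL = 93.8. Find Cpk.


Cpu = (USL - mean) / (3*sigma) = (102.0 - 94.96) / (3*0.65) = 3.6103
Cpl = (mean - LSL) / (3*sigma) = (94.96 - 93.8) / (3*0.65) = 0.5949
Cpk = min(Cpu, Cpl) = 0.5949

0.5949


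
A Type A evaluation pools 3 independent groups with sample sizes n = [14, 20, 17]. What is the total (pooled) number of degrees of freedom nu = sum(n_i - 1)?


nu = sum_i (n_i - 1)
nu = ((14 - 1) + (20 - 1) + (17 - 1))
nu = 13 + 19 + 16
nu = 48

48


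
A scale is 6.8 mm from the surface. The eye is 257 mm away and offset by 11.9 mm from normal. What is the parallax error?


error = h * offset / d
= 6.8 * 11.9 / 257
= 0.3149

0.3149


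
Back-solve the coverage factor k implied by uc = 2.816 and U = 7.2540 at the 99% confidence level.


k = U / uc
k = 7.2540 / 2.816
k = 2.576

2.576


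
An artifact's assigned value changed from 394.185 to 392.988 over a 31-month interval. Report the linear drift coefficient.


rate = (v2 - v1) / months
= (392.988 - 394.185) / 31
= -1.1970 / 31
= -0.0386

-0.0386


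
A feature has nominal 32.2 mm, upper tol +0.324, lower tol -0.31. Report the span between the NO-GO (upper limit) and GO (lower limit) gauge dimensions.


GO = nominal - lower_tol (smallest hole = maximum material condition)
GO = 32.2 - 0.31 = 31.89
NO-GO = nominal + upper_tol (largest hole = least material condition)
NO-GO = 32.2 + 0.324 = 32.524
spread = NO-GO - GO = 32.524 - 31.89 = 0.6340

0.6340


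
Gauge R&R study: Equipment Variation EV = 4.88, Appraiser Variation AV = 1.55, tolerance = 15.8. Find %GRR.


GRR = sqrt(EV^2 + AV^2) = sqrt(4.88^2 + 1.55^2) = 5.1202441
%GRR = GRR / tol * 100 = 5.1202441 / 15.8 * 100
%GRR = 32.4066

32.4066


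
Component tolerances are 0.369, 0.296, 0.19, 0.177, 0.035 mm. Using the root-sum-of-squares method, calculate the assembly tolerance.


RSS = sqrt(0.369^2 + 0.296^2 + 0.19^2 + 0.177^2 + 0.035^2)
= sqrt(0.292431)
= 0.5408

0.5408


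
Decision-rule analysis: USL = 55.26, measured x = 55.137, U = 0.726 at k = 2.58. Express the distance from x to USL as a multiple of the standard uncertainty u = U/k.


u = U / k = 0.726 / 2.58 = 0.28139535
margin = |USL - x| = |55.26 - 55.137| = 0.123
z = margin / u = 0.123 / 0.28139535
z = 0.4371

0.4371


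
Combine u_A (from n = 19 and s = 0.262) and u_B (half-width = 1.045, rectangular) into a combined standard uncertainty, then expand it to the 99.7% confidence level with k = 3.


u_A = s / sqrt(n) = 0.262 / sqrt(19) = 0.060106922
u_B = half_width / sqrt(3) = 1.045 / sqrt(3) = 0.60333103
uc = sqrt(u_A^2 + u_B^2) = sqrt(0.060106922^2 + 0.60333103^2) = 0.60631772
U = k * uc = 3 * 0.60631772
U = 1.8190

1.8190


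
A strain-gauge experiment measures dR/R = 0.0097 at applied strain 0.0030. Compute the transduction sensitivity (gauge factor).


GF = (dR/R) / epsilon
= 0.0097 / 0.0030
= 3.2333

3.2333


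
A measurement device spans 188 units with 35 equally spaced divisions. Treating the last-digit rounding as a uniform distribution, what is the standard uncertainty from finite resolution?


resolution = range / divisions
resolution = 188 / 35 = 5.3714286
u_res = resolution / (2*sqrt(3))
u_res = 5.3714286 / 3.4641016
u_res = 1.5506

1.5506


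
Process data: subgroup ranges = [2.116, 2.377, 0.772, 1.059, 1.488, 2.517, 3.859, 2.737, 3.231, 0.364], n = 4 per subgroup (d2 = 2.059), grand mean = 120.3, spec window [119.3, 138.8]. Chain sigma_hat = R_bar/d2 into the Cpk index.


R_bar = (2.116 + 2.377 + 0.772 + 1.059 + 1.488 + 2.517 + 3.859 + 2.737 + 3.231 + 0.364) / 10 = 2.052
sigma = R_bar / d2 = 2.052 / 2.059 = 0.99660029
Cp = (USL - LSL)/(6*sigma) = (138.8 - 119.3)/(6*0.99660029) = 3.2611
Cpu = (138.8 - 120.3)/(3*0.99660029) = 6.1877
Cpl = (120.3 - 119.3)/(3*0.99660029) = 0.3345
Cpk = min(Cpu, Cpl) = 0.3345

0.3345


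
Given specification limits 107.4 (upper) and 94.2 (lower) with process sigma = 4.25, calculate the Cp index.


Cp = (USL - LSL) / (6 * sigma)
= (107.4 - 94.2) / (6 * 4.25)
= 13.2000 / 25.5000
= 0.5176

0.5176


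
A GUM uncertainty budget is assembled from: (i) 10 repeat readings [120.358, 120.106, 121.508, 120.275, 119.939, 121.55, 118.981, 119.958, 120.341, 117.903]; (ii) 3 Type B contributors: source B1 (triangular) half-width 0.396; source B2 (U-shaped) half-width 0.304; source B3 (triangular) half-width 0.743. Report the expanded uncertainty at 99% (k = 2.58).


mean = (120.358 + 120.106 + 121.508 + 120.275 + 119.939 + 121.55 + 118.981 + 119.958 + 120.341 + 117.903) / 10 = 120.0919
s = sqrt(sum((x - mean)^2)/(n-1)) = 1.0731402
u_A = s / sqrt(n) = 1.0731402 / sqrt(10) = 0.33935673
u_B1 = 0.396 / sqrt(6) = 0.16166632
u_B2 = 0.304 / sqrt(2) = 0.21496046
u_B3 = 0.743 / sqrt(6) = 0.30332848
uc = sqrt(0.33935673^2 + 0.16166632^2 + 0.21496046^2 + 0.30332848^2) = 0.52869193
U = k * uc = 2.58 * 0.52869193
U = 1.3640

1.3640


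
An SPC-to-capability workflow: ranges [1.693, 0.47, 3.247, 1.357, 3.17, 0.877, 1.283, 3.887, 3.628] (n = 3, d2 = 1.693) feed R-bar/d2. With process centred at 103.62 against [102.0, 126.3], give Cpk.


R_bar = (1.693 + 0.47 + 3.247 + 1.357 + 3.17 + 0.877 + 1.283 + 3.887 + 3.628) / 9 = 2.1791111
sigma = R_bar / d2 = 2.1791111 / 1.693 = 1.28713
Cp = (USL - LSL)/(6*sigma) = (126.3 - 102.0)/(6*1.28713) = 3.1465
Cpu = (126.3 - 103.62)/(3*1.28713) = 5.8735
Cpl = (103.62 - 102.0)/(3*1.28713) = 0.4195
Cpk = min(Cpu, Cpl) = 0.4195

0.4195


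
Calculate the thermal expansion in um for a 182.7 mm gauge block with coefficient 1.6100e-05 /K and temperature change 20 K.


dL = L * alpha * dT
= 182.7 * 1.6100e-05 * 20
= 0.0588294 mm
dL_um = 0.0588294 * 1000 = 58.8294 um

58.8294


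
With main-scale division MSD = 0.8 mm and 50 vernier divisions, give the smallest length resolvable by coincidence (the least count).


LC = MSD / n_div
= 0.8 / 50
= 0.0160

0.0160


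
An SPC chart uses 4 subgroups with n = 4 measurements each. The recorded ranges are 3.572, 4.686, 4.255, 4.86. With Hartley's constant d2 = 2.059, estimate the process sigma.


R_bar = (3.572 + 4.686 + 4.255 + 4.86) / 4
R_bar = 17.373 / 4 = 4.34325
sigma_hat = R_bar / d2 = 4.34325 / 2.059 = 2.1094

2.1094


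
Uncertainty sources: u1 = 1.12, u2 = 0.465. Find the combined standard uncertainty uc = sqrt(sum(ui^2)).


uc = sqrt(1.12^2 + 0.465^2)
uc = sqrt(1.470625)
uc = 1.2127

1.2127


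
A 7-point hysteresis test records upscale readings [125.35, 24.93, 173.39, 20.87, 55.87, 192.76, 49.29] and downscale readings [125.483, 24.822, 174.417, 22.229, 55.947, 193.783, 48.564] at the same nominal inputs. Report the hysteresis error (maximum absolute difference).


|125.35 - 125.483| = 0.1330
|24.93 - 24.822| = 0.1080
|173.39 - 174.417| = 1.0270
|20.87 - 22.229| = 1.3590
|55.87 - 55.947| = 0.0770
|192.76 - 193.783| = 1.0230
|49.29 - 48.564| = 0.7260
hysteresis = max(diffs) = 1.3590

1.3590


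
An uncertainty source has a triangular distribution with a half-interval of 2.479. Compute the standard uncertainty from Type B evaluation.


u_B = half_width / sqrt(6)
u_B = 2.479 / 2.4494897
u_B = 1.0120

1.0120


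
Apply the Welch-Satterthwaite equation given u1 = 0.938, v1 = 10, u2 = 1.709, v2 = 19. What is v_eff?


uc = sqrt(u1^2 + u2^2) = sqrt(0.938^2 + 1.709^2) = 1.9494935
v_eff = uc^4 / (u1^4/v1 + u2^4/v2)
= 1.9494935^4 / (0.938^4/10 + 1.709^4/19)
= 14.44399 / 0.52637978
v_eff = 27.4402

27.4402


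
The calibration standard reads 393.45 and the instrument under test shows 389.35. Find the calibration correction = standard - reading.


Correction = standard - reading
= 393.45 - 389.35
= 4.1000

4.1000


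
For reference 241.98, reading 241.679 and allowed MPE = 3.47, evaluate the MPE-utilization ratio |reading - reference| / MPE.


e = indication - reference = 241.679 - 241.98 = -0.3010
|e| = 0.3010
ratio = |e| / MPE = 0.3010 / 3.47
ratio = 0.0867

0.0867


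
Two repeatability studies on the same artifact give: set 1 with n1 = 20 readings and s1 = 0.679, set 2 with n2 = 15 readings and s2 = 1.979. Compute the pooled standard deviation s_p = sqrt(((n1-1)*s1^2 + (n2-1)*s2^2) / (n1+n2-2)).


s_p = sqrt(((n1-1)*s1^2 + (n2-1)*s2^2) / (n1+n2-2))
numerator = (20-1)*0.679^2 + (15-1)*1.979^2 = 8.759779 + 54.830174 = 63.589953
denominator = 20 + 15 - 2 = 33
s_p^2 = 63.589953 / 33 = 1.9269683
s_p = sqrt(1.9269683) = 1.3882

1.3882


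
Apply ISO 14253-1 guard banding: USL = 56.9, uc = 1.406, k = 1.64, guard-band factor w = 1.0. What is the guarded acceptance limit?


U = k * uc = 1.64 * 1.406 = 2.30584
guard band g = w * U = 1.0 * 2.30584 = 2.30584
AL = USL - g = 56.9 - 2.30584
AL = 54.5942

54.5942


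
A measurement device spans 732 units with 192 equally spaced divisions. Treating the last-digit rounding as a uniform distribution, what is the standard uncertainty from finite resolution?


resolution = range / divisions
resolution = 732 / 192 = 3.8125
u_res = resolution / (2*sqrt(3))
u_res = 3.8125 / 3.4641016
u_res = 1.1006

1.1006


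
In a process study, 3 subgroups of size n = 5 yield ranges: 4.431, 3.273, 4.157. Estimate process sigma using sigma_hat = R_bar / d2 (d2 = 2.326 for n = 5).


R_bar = (4.431 + 3.273 + 4.157) / 3
R_bar = 11.861 / 3 = 3.9536667
sigma_hat = R_bar / d2 = 3.9536667 / 2.326 = 1.6998

1.6998


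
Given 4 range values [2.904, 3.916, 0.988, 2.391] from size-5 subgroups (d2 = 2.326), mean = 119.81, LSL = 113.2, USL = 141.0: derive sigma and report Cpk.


R_bar = (2.904 + 3.916 + 0.988 + 2.391) / 4 = 2.54975
sigma = R_bar / d2 = 2.54975 / 2.326 = 1.0961952
Cp = (USL - LSL)/(6*sigma) = (141.0 - 113.2)/(6*1.0961952) = 4.2267
Cpu = (141.0 - 119.81)/(3*1.0961952) = 6.4435
Cpl = (119.81 - 113.2)/(3*1.0961952) = 2.0100
Cpk = min(Cpu, Cpl) = 2.0100

2.0100


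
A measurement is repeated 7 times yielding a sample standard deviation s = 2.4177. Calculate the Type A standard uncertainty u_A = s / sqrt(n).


u_A = s / sqrt(n)
u_A = 2.4177 / sqrt(7)
u_A = 2.4177 / 2.6457513
u_A = 0.9138

0.9138


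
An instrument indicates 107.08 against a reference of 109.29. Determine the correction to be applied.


Correction = standard - reading
= 109.29 - 107.08
= 2.2100

2.2100


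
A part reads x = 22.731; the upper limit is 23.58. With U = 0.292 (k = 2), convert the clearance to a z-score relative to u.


u = U / k = 0.292 / 2 = 0.146
margin = |USL - x| = |23.58 - 22.731| = 0.849
z = margin / u = 0.849 / 0.146
z = 5.8151

5.8151


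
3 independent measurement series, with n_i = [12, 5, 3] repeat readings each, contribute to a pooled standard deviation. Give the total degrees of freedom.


nu = sum_i (n_i - 1)
nu = ((12 - 1) + (5 - 1) + (3 - 1))
nu = 11 + 4 + 2
nu = 17

17


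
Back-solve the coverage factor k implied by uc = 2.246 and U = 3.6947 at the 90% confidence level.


k = U / uc
k = 3.6947 / 2.246
k = 1.645

1.645


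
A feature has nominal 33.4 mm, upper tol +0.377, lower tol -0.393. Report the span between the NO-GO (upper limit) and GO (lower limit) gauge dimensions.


GO = nominal - lower_tol (smallest hole = maximum material condition)
GO = 33.4 - 0.393 = 33.007
NO-GO = nominal + upper_tol (largest hole = least material condition)
NO-GO = 33.4 + 0.377 = 33.777
spread = NO-GO - GO = 33.777 - 33.007 = 0.7700

0.7700


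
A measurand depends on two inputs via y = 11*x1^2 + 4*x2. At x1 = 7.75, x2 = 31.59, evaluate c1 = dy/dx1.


y = 11*x1^2 + 4*x2
dy/dx1 = 2*11*x1
Evaluate at x1 = 7.75: c1 = 22 * 7.75
c1 = 170.5000

170.5000


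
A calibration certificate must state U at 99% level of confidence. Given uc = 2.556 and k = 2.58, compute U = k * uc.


U = k * uc
U = 2.58 * 2.556
U = 6.5945

6.5945


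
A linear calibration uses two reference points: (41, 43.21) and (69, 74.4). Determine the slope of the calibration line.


slope = (y2 - y1) / (x2 - x1)
= (74.4 - 43.21) / (69 - 41)
= 31.1900 / 28
= 1.1139

1.1139


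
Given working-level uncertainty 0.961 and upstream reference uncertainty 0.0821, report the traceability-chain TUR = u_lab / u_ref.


TUR = u_lab / u_ref
= 0.961 / 0.0821
= 11.7052

11.7052


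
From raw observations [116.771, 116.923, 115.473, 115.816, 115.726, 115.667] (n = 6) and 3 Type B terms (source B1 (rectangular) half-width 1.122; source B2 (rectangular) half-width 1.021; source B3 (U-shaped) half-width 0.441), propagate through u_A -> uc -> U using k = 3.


mean = (116.771 + 116.923 + 115.473 + 115.816 + 115.726 + 115.667) / 6 = 116.0626667
s = sqrt(sum((x - mean)^2)/(n-1)) = 0.619735
u_A = s / sqrt(n) = 0.619735 / sqrt(6) = 0.25300575
u_B1 = 1.122 / sqrt(3) = 0.647787
u_B2 = 1.021 / sqrt(3) = 0.58947462
u_B3 = 0.441 / sqrt(2) = 0.31183409
uc = sqrt(0.25300575^2 + 0.647787^2 + 0.58947462^2 + 0.31183409^2) = 0.96351478
U = k * uc = 3 * 0.96351478
U = 2.8905

2.8905


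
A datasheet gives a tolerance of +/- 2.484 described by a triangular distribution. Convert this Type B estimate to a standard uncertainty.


u_B = half_width / sqrt(6)
u_B = 2.484 / 2.4494897
u_B = 1.0141

1.0141


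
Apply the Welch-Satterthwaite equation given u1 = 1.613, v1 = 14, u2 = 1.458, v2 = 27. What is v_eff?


uc = sqrt(u1^2 + u2^2) = sqrt(1.613^2 + 1.458^2) = 2.1742891
v_eff = uc^4 / (u1^4/v1 + u2^4/v2)
= 2.1742891^4 / (1.613^4/14 + 1.458^4/27)
= 22.349569 / 0.65088007
v_eff = 34.3375

34.3375


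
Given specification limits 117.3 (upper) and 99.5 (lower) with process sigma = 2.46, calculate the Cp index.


Cp = (USL - LSL) / (6 * sigma)
= (117.3 - 99.5) / (6 * 2.46)
= 17.8000 / 14.7600
= 1.2060

1.2060


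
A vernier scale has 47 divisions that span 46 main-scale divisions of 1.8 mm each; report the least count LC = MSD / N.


LC = MSD / n_div
= 1.8 / 47
= 0.0383

0.0383


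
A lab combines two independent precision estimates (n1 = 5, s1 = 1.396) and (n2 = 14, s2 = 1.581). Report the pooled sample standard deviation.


s_p = sqrt(((n1-1)*s1^2 + (n2-1)*s2^2) / (n1+n2-2))
numerator = (5-1)*1.396^2 + (14-1)*1.581^2 = 7.795264 + 32.494293 = 40.289557
denominator = 5 + 14 - 2 = 17
s_p^2 = 40.289557 / 17 = 2.3699739
s_p = sqrt(2.3699739) = 1.5395

1.5395


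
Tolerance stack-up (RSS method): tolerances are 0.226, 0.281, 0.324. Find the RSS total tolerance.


RSS = sqrt(0.226^2 + 0.281^2 + 0.324^2)
= sqrt(0.235013)
= 0.4848

0.4848


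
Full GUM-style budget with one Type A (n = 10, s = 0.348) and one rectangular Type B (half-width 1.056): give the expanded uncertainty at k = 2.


u_A = s / sqrt(n) = 0.348 / sqrt(10) = 0.11004726
u_B = half_width / sqrt(3) = 1.056 / sqrt(3) = 0.60968188
uc = sqrt(u_A^2 + u_B^2) = sqrt(0.11004726^2 + 0.60968188^2) = 0.61953401
U = k * uc = 2 * 0.61953401
U = 1.2391

1.2391


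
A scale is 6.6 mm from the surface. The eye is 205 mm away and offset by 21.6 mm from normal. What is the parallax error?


error = h * offset / d
= 6.6 * 21.6 / 205
= 0.6954

0.6954


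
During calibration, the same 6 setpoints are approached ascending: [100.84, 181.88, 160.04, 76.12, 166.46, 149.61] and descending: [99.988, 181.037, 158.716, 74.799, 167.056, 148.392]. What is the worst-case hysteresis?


|100.84 - 99.988| = 0.8520
|181.88 - 181.037| = 0.8430
|160.04 - 158.716| = 1.3240
|76.12 - 74.799| = 1.3210
|166.46 - 167.056| = 0.5960
|149.61 - 148.392| = 1.2180
hysteresis = max(diffs) = 1.3240

1.3240


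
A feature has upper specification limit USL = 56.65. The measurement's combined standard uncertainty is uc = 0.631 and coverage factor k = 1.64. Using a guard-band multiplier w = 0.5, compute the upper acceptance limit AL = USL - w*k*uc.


U = k * uc = 1.64 * 0.631 = 1.03484
guard band g = w * U = 0.5 * 1.03484 = 0.51742
AL = USL - g = 56.65 - 0.51742
AL = 56.1326

56.1326


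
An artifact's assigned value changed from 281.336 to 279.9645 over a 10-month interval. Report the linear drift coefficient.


rate = (v2 - v1) / months
= (279.9645 - 281.336) / 10
= -1.3715 / 10
= -0.1372

-0.1372


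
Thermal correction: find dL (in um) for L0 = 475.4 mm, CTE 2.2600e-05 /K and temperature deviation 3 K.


dL = L * alpha * dT
= 475.4 * 2.2600e-05 * 3
= 0.0322321 mm
dL_um = 0.0322321 * 1000 = 32.2321 um

32.2321


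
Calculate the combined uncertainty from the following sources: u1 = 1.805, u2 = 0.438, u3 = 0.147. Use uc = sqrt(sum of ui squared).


uc = sqrt(1.805^2 + 0.438^2 + 0.147^2)
uc = sqrt(3.471478)
uc = 1.8632

1.8632


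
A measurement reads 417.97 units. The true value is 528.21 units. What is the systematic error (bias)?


Systematic error = measured - true
= 417.97 - 528.21
= -110.2400

-110.2400


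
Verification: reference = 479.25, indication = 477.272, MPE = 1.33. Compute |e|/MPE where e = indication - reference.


e = indication - reference = 477.272 - 479.25 = -1.9780
|e| = 1.9780
ratio = |e| / MPE = 1.9780 / 1.33
ratio = 1.4872

1.4872


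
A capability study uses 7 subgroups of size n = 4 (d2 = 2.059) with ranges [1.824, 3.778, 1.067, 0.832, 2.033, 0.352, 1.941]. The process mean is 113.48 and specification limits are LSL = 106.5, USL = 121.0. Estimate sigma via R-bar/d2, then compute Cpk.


R_bar = (1.824 + 3.778 + 1.067 + 0.832 + 2.033 + 0.352 + 1.941) / 7 = 1.6895714
sigma = R_bar / d2 = 1.6895714 / 2.059 = 0.82057863
Cp = (USL - LSL)/(6*sigma) = (121.0 - 106.5)/(6*0.82057863) = 2.9451
Cpu = (121.0 - 113.48)/(3*0.82057863) = 3.0548
Cpl = (113.48 - 106.5)/(3*0.82057863) = 2.8354
Cpk = min(Cpu, Cpl) = 2.8354

2.8354


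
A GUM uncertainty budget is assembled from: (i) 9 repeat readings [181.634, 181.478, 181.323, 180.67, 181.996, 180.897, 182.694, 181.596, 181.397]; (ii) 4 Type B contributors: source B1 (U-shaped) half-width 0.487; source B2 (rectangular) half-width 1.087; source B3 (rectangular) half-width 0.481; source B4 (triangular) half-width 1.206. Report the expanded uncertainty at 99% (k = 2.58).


mean = (181.634 + 181.478 + 181.323 + 180.67 + 181.996 + 180.897 + 182.694 + 181.596 + 181.397) / 9 = 181.5205556
s = sqrt(sum((x - mean)^2)/(n-1)) = 0.59054553
u_A = s / sqrt(n) = 0.59054553 / sqrt(9) = 0.19684851
u_B1 = 0.487 / sqrt(2) = 0.344361
u_B2 = 1.087 / sqrt(3) = 0.62757974
u_B3 = 0.481 / sqrt(3) = 0.27770548
u_B4 = 1.206 / sqrt(6) = 0.49234744
uc = sqrt(0.19684851^2 + 0.344361^2 + 0.62757974^2 + 0.27770548^2 + 0.49234744^2) = 0.93312191
U = k * uc = 2.58 * 0.93312191
U = 2.4075

2.4075


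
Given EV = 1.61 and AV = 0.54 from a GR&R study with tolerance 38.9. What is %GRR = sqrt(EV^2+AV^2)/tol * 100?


GRR = sqrt(EV^2 + AV^2) = sqrt(1.61^2 + 0.54^2) = 1.698146
%GRR = GRR / tol * 100 = 1.698146 / 38.9 * 100
%GRR = 4.3654

4.3654


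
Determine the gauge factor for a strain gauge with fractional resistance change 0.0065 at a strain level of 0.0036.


GF = (dR/R) / epsilon
= 0.0065 / 0.0036
= 1.8056

1.8056


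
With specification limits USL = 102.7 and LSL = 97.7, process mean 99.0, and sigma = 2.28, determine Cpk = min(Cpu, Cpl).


Cpu = (USL - mean) / (3*sigma) = (102.7 - 99.0) / (3*2.28) = 0.5409
Cpl = (mean - LSL) / (3*sigma) = (99.0 - 97.7) / (3*2.28) = 0.1901
Cpk = min(Cpu, Cpl) = 0.1901

0.1901


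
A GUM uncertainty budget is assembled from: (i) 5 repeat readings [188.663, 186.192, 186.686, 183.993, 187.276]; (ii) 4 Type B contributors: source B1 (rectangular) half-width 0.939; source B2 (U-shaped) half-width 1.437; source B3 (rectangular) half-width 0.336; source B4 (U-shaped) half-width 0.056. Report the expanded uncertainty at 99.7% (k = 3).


mean = (188.663 + 186.192 + 186.686 + 183.993 + 187.276) / 5 = 186.562
s = sqrt(sum((x - mean)^2)/(n-1)) = 1.7085106
u_A = s / sqrt(n) = 1.7085106 / sqrt(5) = 0.76406917
u_B1 = 0.939 / sqrt(3) = 0.5421319
u_B2 = 1.437 / sqrt(2) = 1.0161124
u_B3 = 0.336 / sqrt(3) = 0.19398969
u_B4 = 0.056 / sqrt(2) = 0.03959798
uc = sqrt(0.76406917^2 + 0.5421319^2 + 1.0161124^2 + 0.19398969^2 + 0.03959798^2) = 1.3962067
U = k * uc = 3 * 1.3962067
U = 4.1886

4.1886


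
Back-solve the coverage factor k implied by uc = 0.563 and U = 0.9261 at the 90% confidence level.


k = U / uc
k = 0.9261 / 0.563
k = 1.645

1.645


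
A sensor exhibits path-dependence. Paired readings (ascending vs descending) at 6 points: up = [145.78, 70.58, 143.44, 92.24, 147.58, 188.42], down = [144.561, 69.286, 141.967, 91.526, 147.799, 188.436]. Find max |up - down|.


|145.78 - 144.561| = 1.2190
|70.58 - 69.286| = 1.2940
|143.44 - 141.967| = 1.4730
|92.24 - 91.526| = 0.7140
|147.58 - 147.799| = 0.2190
|188.42 - 188.436| = 0.0160
hysteresis = max(diffs) = 1.4730

1.4730


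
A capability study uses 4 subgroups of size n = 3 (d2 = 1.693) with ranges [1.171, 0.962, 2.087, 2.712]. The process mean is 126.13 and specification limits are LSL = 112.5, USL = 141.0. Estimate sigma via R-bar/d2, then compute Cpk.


R_bar = (1.171 + 0.962 + 2.087 + 2.712) / 4 = 1.733
sigma = R_bar / d2 = 1.733 / 1.693 = 1.0236267
Cp = (USL - LSL)/(6*sigma) = (141.0 - 112.5)/(6*1.0236267) = 4.6404
Cpu = (141.0 - 126.13)/(3*1.0236267) = 4.8423
Cpl = (126.13 - 112.5)/(3*1.0236267) = 4.4385
Cpk = min(Cpu, Cpl) = 4.4385

4.4385


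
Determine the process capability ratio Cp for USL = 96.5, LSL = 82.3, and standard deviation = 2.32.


Cp = (USL - LSL) / (6 * sigma)
= (96.5 - 82.3) / (6 * 2.32)
= 14.2000 / 13.9200
= 1.0201

1.0201


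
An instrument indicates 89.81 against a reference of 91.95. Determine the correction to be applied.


Correction = standard - reading
= 91.95 - 89.81
= 2.1400

2.1400


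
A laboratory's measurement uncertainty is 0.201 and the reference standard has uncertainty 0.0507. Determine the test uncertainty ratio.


TUR = u_lab / u_ref
= 0.201 / 0.0507
= 3.9645

3.9645


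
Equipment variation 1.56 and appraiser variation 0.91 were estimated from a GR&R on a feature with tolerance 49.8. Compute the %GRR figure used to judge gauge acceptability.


GRR = sqrt(EV^2 + AV^2) = sqrt(1.56^2 + 0.91^2) = 1.8060177
%GRR = GRR / tol * 100 = 1.8060177 / 49.8 * 100
%GRR = 3.6265

3.6265


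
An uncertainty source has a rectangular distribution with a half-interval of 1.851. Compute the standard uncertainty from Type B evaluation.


u_B = half_width / sqrt(3)
u_B = 1.851 / 1.7320508
u_B = 1.0687

1.0687


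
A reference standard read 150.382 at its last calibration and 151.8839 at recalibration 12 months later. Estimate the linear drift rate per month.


rate = (v2 - v1) / months
= (151.8839 - 150.382) / 12
= 1.5019 / 12
= 0.1252

0.1252


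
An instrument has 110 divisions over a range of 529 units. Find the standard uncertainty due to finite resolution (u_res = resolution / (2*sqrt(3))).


resolution = range / divisions
resolution = 529 / 110 = 4.8090909
u_res = resolution / (2*sqrt(3))
u_res = 4.8090909 / 3.4641016
u_res = 1.3883

1.3883


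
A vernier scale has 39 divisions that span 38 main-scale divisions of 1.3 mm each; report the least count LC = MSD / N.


LC = MSD / n_div
= 1.3 / 39
= 0.0333

0.0333


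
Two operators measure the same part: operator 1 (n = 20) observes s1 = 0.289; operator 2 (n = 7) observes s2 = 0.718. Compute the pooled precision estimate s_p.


s_p = sqrt(((n1-1)*s1^2 + (n2-1)*s2^2) / (n1+n2-2))
numerator = (20-1)*0.289^2 + (7-1)*0.718^2 = 1.586899 + 3.093144 = 4.680043
denominator = 20 + 7 - 2 = 25
s_p^2 = 4.680043 / 25 = 0.18720172
s_p = sqrt(0.18720172) = 0.4327

0.4327


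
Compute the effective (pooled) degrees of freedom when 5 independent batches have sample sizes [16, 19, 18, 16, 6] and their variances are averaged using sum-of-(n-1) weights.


nu = sum_i (n_i - 1)
nu = ((16 - 1) + (19 - 1) + (18 - 1) + (16 - 1) + (6 - 1))
nu = 15 + 18 + 17 + 15 + 5
nu = 70

70


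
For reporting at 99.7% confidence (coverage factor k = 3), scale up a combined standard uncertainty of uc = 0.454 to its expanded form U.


U = k * uc
U = 3 * 0.454
U = 1.3620

1.3620


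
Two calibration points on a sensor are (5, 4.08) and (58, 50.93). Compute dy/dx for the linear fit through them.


slope = (y2 - y1) / (x2 - x1)
= (50.93 - 4.08) / (58 - 5)
= 46.8500 / 53
= 0.8840

0.8840


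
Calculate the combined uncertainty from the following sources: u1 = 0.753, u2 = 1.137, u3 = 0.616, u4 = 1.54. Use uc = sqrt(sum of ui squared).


uc = sqrt(0.753^2 + 1.137^2 + 0.616^2 + 1.54^2)
uc = sqrt(4.610834)
uc = 2.1473

2.1473


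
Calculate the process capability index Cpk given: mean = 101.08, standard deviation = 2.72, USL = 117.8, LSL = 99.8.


Cpu = (USL - mean) / (3*sigma) = (117.8 - 101.08) / (3*2.72) = 2.0490
Cpl = (mean - LSL) / (3*sigma) = (101.08 - 99.8) / (3*2.72) = 0.1569
Cpk = min(Cpu, Cpl) = 0.1569

0.1569


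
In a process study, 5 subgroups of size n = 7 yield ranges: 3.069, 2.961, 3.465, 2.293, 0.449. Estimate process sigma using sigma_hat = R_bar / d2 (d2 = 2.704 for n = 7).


R_bar = (3.069 + 2.961 + 3.465 + 2.293 + 0.449) / 5
R_bar = 12.237 / 5 = 2.4474
sigma_hat = R_bar / d2 = 2.4474 / 2.704 = 0.9051

0.9051


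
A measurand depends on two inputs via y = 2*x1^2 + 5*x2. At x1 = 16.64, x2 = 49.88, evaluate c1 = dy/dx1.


y = 2*x1^2 + 5*x2
dy/dx1 = 2*2*x1
Evaluate at x1 = 16.64: c1 = 4 * 16.64
c1 = 66.5600

66.5600


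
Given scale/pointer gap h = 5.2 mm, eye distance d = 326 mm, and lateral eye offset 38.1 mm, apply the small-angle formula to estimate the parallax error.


error = h * offset / d
= 5.2 * 38.1 / 326
= 0.6077

0.6077


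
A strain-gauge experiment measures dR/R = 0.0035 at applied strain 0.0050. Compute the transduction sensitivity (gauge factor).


GF = (dR/R) / epsilon
= 0.0035 / 0.0050
= 0.7000

0.7000


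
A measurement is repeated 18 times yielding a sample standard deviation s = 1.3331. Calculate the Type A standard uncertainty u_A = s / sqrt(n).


u_A = s / sqrt(n)
u_A = 1.3331 / sqrt(18)
u_A = 1.3331 / 4.2426407
u_A = 0.3142

0.3142


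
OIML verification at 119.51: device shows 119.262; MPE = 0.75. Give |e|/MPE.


e = indication - reference = 119.262 - 119.51 = -0.2480
|e| = 0.2480
ratio = |e| / MPE = 0.2480 / 0.75
ratio = 0.3307

0.3307


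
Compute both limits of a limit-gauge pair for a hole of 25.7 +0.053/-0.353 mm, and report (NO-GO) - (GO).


GO = nominal - lower_tol (smallest hole = maximum material condition)
GO = 25.7 - 0.353 = 25.347
NO-GO = nominal + upper_tol (largest hole = least material condition)
NO-GO = 25.7 + 0.053 = 25.753
spread = NO-GO - GO = 25.753 - 25.347 = 0.4060

0.4060


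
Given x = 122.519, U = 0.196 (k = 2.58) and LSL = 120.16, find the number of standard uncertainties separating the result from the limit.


u = U / k = 0.196 / 2.58 = 0.075968992
margin = |LSL - x| = |120.16 - 122.519| = 2.359
z = margin / u = 2.359 / 0.075968992
z = 31.0521

31.0521


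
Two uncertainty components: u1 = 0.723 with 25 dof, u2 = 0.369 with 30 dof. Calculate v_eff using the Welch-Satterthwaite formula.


uc = sqrt(u1^2 + u2^2) = sqrt(0.723^2 + 0.369^2) = 0.8117204
v_eff = uc^4 / (u1^4/v1 + u2^4/v2)
= 0.8117204^4 / (0.723^4/25 + 0.369^4/30)
= 0.43413604 / 0.011547818
v_eff = 37.5946

37.5946


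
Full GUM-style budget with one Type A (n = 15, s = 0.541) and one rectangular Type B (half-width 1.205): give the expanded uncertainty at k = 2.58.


u_A = s / sqrt(n) = 0.541 / sqrt(15) = 0.1396856
u_B = half_width / sqrt(3) = 1.205 / sqrt(3) = 0.69570707
uc = sqrt(u_A^2 + u_B^2) = sqrt(0.1396856^2 + 0.69570707^2) = 0.70959171
U = k * uc = 2.58 * 0.70959171
U = 1.8307

1.8307


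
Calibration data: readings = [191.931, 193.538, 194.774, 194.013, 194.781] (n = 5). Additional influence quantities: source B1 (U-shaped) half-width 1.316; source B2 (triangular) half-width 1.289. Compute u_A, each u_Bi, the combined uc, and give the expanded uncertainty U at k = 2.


mean = (191.931 + 193.538 + 194.774 + 194.013 + 194.781) / 5 = 193.8074
s = sqrt(sum((x - mean)^2)/(n-1)) = 1.1745145
u_A = s / sqrt(n) = 1.1745145 / sqrt(5) = 0.52525885
u_B1 = 1.316 / sqrt(2) = 0.93055252
u_B2 = 1.289 / sqrt(6) = 0.52623205
uc = sqrt(0.52525885^2 + 0.93055252^2 + 0.52623205^2) = 1.1911108
U = k * uc = 2 * 1.1911108
U = 2.3822

2.3822


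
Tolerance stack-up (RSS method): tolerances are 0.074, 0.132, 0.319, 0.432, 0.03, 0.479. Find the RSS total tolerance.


RSS = sqrt(0.074^2 + 0.132^2 + 0.319^2 + 0.432^2 + 0.03^2 + 0.479^2)
= sqrt(0.541626)
= 0.7360

0.7360


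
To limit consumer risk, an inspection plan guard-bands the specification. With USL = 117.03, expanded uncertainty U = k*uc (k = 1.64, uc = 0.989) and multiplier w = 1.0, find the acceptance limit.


U = k * uc = 1.64 * 0.989 = 1.62196
guard band g = w * U = 1.0 * 1.62196 = 1.62196
AL = USL - g = 117.03 - 1.62196
AL = 115.4080

115.4080


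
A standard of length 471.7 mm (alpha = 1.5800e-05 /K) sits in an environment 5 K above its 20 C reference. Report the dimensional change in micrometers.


dL = L * alpha * dT
= 471.7 * 1.5800e-05 * 5
= 0.0372643 mm
dL_um = 0.0372643 * 1000 = 37.2643 um

37.2643


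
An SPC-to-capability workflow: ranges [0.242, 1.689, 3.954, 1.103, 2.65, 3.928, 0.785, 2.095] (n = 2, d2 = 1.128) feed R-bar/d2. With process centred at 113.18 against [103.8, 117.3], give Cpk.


R_bar = (0.242 + 1.689 + 3.954 + 1.103 + 2.65 + 3.928 + 0.785 + 2.095) / 8 = 2.05575
sigma = R_bar / d2 = 2.05575 / 1.128 = 1.8224734
Cp = (USL - LSL)/(6*sigma) = (117.3 - 103.8)/(6*1.8224734) = 1.2346
Cpu = (117.3 - 113.18)/(3*1.8224734) = 0.7536
Cpl = (113.18 - 103.8)/(3*1.8224734) = 1.7156
Cpk = min(Cpu, Cpl) = 0.7536

0.7536


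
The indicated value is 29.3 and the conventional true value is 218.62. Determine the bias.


Systematic error = measured - true
= 29.3 - 218.62
= -189.3200

-189.3200


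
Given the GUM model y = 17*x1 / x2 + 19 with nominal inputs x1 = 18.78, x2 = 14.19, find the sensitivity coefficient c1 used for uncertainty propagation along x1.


y = 17*x1 / x2 + 19
dy/dx1 = 17/x2
Evaluate at x2 = 14.19: c1 = 17 / 14.19
c1 = 1.1980

1.1980


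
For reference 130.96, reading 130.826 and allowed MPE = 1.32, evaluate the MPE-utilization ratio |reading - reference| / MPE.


e = indication - reference = 130.826 - 130.96 = -0.1340
|e| = 0.1340
ratio = |e| / MPE = 0.1340 / 1.32
ratio = 0.1015

0.1015


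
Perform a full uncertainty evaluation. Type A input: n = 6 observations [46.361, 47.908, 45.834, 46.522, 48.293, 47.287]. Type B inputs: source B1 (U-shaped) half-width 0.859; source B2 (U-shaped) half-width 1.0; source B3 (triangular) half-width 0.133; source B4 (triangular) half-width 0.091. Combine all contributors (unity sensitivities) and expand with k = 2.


mean = (46.361 + 47.908 + 45.834 + 46.522 + 48.293 + 47.287) / 6 = 47.03416667
s = sqrt(sum((x - mean)^2)/(n-1)) = 0.95582831
u_A = s / sqrt(n) = 0.95582831 / sqrt(6) = 0.39021527
u_B1 = 0.859 / sqrt(2) = 0.60740473
u_B2 = 1.0 / sqrt(2) = 0.70710678
u_B3 = 0.133 / sqrt(6) = 0.054297023
u_B4 = 0.091 / sqrt(6) = 0.037150594
uc = sqrt(0.39021527^2 + 0.60740473^2 + 0.70710678^2 + 0.054297023^2 + 0.037150594^2) = 1.0126879
U = k * uc = 2 * 1.0126879
U = 2.0254

2.0254


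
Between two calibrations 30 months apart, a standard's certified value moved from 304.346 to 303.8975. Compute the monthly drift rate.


rate = (v2 - v1) / months
= (303.8975 - 304.346) / 30
= -0.4485 / 30
= -0.0150

-0.0150


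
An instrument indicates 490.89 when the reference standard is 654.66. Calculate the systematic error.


Systematic error = measured - true
= 490.89 - 654.66
= -163.7700

-163.7700


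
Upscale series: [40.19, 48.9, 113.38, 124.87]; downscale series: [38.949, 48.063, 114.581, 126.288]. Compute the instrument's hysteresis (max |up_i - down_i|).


|40.19 - 38.949| = 1.2410
|48.9 - 48.063| = 0.8370
|113.38 - 114.581| = 1.2010
|124.87 - 126.288| = 1.4180
hysteresis = max(diffs) = 1.4180

1.4180


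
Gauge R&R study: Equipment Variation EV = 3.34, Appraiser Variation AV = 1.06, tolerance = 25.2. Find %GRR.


GRR = sqrt(EV^2 + AV^2) = sqrt(3.34^2 + 1.06^2) = 3.5041689
%GRR = GRR / tol * 100 = 3.5041689 / 25.2 * 100
%GRR = 13.9054

13.9054


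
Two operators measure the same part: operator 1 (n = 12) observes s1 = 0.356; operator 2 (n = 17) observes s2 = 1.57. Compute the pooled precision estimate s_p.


s_p = sqrt(((n1-1)*s1^2 + (n2-1)*s2^2) / (n1+n2-2))
numerator = (12-1)*0.356^2 + (17-1)*1.57^2 = 1.394096 + 39.4384 = 40.832496
denominator = 12 + 17 - 2 = 27
s_p^2 = 40.832496 / 27 = 1.5123147
s_p = sqrt(1.5123147) = 1.2298

1.2298


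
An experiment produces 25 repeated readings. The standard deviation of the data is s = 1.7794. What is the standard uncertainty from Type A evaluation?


u_A = s / sqrt(n)
u_A = 1.7794 / sqrt(25)
u_A = 1.7794 / 5
u_A = 0.3559

0.3559


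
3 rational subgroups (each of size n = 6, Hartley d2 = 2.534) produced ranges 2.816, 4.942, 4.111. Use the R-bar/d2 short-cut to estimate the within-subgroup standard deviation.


R_bar = (2.816 + 4.942 + 4.111) / 3
R_bar = 11.869 / 3 = 3.9563333
sigma_hat = R_bar / d2 = 3.9563333 / 2.534 = 1.5613

1.5613


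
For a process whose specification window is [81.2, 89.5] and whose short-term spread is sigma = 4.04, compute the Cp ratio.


Cp = (USL - LSL) / (6 * sigma)
= (89.5 - 81.2) / (6 * 4.04)
= 8.3000 / 24.2400
= 0.3424

0.3424


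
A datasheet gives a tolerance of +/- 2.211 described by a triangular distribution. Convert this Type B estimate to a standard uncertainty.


u_B = half_width / sqrt(6)
u_B = 2.211 / 2.4494897
u_B = 0.9026

0.9026


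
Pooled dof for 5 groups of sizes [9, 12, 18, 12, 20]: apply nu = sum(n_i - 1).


nu = sum_i (n_i - 1)
nu = ((9 - 1) + (12 - 1) + (18 - 1) + (12 - 1) + (20 - 1))
nu = 8 + 11 + 17 + 11 + 19
nu = 66

66


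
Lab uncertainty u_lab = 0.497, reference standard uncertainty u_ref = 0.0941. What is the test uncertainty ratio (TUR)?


TUR = u_lab / u_ref
= 0.497 / 0.0941
= 5.2816

5.2816


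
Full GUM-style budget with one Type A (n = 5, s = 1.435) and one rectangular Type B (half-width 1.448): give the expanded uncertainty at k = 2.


u_A = s / sqrt(n) = 1.435 / sqrt(5) = 0.64175151
u_B = half_width / sqrt(3) = 1.448 / sqrt(3) = 0.83600319
uc = sqrt(u_A^2 + u_B^2) = sqrt(0.64175151^2 + 0.83600319^2) = 1.0539195
U = k * uc = 2 * 1.0539195
U = 2.1078

2.1078


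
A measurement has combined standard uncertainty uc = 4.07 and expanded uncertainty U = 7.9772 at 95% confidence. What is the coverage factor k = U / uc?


k = U / uc
k = 7.9772 / 4.07
k = 1.96

1.96


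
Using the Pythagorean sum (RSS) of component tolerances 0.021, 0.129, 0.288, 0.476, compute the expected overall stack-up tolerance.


RSS = sqrt(0.021^2 + 0.129^2 + 0.288^2 + 0.476^2)
= sqrt(0.326602)
= 0.5715

0.5715


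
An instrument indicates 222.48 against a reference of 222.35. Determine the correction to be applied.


Correction = standard - reading
= 222.35 - 222.48
= -0.1300

-0.1300


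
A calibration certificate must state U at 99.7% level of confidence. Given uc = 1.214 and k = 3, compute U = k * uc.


U = k * uc
U = 3 * 1.214
U = 3.6420

3.6420


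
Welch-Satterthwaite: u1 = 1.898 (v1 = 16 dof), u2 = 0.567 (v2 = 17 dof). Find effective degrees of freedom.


uc = sqrt(u1^2 + u2^2) = sqrt(1.898^2 + 0.567^2) = 1.9808819
v_eff = uc^4 / (u1^4/v1 + u2^4/v2)
= 1.9808819^4 / (1.898^4/16 + 0.567^4/17)
= 15.396937 / 0.81716188
v_eff = 18.8420

18.8420


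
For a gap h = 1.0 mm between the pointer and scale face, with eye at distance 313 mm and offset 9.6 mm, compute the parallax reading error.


error = h * offset / d
= 1.0 * 9.6 / 313
= 0.0307

0.0307


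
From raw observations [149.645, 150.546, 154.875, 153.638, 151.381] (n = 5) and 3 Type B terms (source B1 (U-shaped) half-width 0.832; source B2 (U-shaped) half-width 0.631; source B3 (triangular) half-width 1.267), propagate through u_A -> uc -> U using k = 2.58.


mean = (149.645 + 150.546 + 154.875 + 153.638 + 151.381) / 5 = 152.017
s = sqrt(sum((x - mean)^2)/(n-1)) = 2.178906
u_A = s / sqrt(n) = 2.178906 / sqrt(5) = 0.97443639
u_B1 = 0.832 / sqrt(2) = 0.58831284
u_B2 = 0.631 / sqrt(2) = 0.44618438
u_B3 = 1.267 / sqrt(6) = 0.51725058
uc = sqrt(0.97443639^2 + 0.58831284^2 + 0.44618438^2 + 0.51725058^2) = 1.327504
U = k * uc = 2.58 * 1.327504
U = 3.4250

3.4250


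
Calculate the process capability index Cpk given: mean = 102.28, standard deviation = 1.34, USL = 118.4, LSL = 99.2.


Cpu = (USL - mean) / (3*sigma) = (118.4 - 102.28) / (3*1.34) = 4.0100
Cpl = (mean - LSL) / (3*sigma) = (102.28 - 99.2) / (3*1.34) = 0.7662
Cpk = min(Cpu, Cpl) = 0.7662

0.7662


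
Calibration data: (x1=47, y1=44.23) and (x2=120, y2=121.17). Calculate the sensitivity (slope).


slope = (y2 - y1) / (x2 - x1)
= (121.17 - 44.23) / (120 - 47)
= 76.9400 / 73
= 1.0540

1.0540


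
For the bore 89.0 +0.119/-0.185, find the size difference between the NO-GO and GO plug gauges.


GO = nominal - lower_tol (smallest hole = maximum material condition)
GO = 89.0 - 0.185 = 88.815
NO-GO = nominal + upper_tol (largest hole = least material condition)
NO-GO = 89.0 + 0.119 = 89.119
spread = NO-GO - GO = 89.119 - 88.815 = 0.3040

0.3040


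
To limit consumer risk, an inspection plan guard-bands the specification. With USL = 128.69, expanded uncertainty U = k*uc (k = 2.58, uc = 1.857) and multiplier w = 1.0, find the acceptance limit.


U = k * uc = 2.58 * 1.857 = 4.79106
guard band g = w * U = 1.0 * 4.79106 = 4.79106
AL = USL - g = 128.69 - 4.79106
AL = 123.8989

123.8989


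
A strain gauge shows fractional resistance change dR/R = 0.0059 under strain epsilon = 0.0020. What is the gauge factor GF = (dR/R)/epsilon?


GF = (dR/R) / epsilon
= 0.0059 / 0.0020
= 2.9500

2.9500


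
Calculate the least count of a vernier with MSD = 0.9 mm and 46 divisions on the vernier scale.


LC = MSD / n_div
= 0.9 / 46
= 0.0196

0.0196


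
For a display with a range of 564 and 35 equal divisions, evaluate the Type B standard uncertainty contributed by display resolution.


resolution = range / divisions
resolution = 564 / 35 = 16.114286
u_res = resolution / (2*sqrt(3))
u_res = 16.114286 / 3.4641016
u_res = 4.6518

4.6518


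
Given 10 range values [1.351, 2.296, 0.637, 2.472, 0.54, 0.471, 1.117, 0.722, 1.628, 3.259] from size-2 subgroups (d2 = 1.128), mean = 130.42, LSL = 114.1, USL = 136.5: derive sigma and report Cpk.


R_bar = (1.351 + 2.296 + 0.637 + 2.472 + 0.54 + 0.471 + 1.117 + 0.722 + 1.628 + 3.259) / 10 = 1.4493
sigma = R_bar / d2 = 1.4493 / 1.128 = 1.2848404
Cp = (USL - LSL)/(6*sigma) = (136.5 - 114.1)/(6*1.2848404) = 2.9057
Cpu = (136.5 - 130.42)/(3*1.2848404) = 1.5774
Cpl = (130.42 - 114.1)/(3*1.2848404) = 4.2340
Cpk = min(Cpu, Cpl) = 1.5774

1.5774
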